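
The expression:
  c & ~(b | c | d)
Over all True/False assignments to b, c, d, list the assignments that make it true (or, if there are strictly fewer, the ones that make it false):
is never true.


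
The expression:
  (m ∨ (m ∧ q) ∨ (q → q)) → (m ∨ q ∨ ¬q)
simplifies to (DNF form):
True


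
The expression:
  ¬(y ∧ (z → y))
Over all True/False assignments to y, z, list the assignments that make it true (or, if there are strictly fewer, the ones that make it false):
is true only for:
  y=False, z=False;
  y=False, z=True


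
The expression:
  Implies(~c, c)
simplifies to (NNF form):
c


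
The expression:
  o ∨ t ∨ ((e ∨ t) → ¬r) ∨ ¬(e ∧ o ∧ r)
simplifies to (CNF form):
True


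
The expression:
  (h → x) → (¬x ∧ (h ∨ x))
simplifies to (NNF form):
h ∧ ¬x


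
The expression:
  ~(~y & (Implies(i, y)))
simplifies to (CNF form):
i | y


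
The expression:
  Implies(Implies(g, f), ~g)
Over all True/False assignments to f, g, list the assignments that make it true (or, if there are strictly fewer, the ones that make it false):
is false only for:
  f=True, g=True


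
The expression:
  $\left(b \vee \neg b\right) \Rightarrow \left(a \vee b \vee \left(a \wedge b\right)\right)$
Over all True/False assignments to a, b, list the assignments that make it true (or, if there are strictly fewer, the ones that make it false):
is false only for:
  a=False, b=False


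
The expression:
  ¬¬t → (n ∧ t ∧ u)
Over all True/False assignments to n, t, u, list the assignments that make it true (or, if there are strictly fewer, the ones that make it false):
is false only for:
  n=False, t=True, u=False;
  n=False, t=True, u=True;
  n=True, t=True, u=False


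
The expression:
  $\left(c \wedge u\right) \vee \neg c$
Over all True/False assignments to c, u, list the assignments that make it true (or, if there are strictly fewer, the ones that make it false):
is false only for:
  c=True, u=False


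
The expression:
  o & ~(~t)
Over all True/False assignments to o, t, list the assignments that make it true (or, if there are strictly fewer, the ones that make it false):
is true only for:
  o=True, t=True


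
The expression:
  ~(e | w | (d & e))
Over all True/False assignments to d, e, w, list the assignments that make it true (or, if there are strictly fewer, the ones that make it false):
is true only for:
  d=False, e=False, w=False;
  d=True, e=False, w=False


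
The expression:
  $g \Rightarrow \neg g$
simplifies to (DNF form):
$\neg g$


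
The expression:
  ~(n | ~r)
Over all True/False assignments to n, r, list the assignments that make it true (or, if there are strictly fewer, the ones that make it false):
is true only for:
  n=False, r=True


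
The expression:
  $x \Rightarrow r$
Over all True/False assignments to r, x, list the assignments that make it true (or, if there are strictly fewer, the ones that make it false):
is false only for:
  r=False, x=True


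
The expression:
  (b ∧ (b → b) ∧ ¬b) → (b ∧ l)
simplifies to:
True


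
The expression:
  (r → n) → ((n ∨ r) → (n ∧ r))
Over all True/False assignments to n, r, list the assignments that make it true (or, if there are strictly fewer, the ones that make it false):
is false only for:
  n=True, r=False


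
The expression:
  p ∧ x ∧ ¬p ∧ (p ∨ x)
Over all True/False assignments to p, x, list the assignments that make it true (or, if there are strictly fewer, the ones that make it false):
is never true.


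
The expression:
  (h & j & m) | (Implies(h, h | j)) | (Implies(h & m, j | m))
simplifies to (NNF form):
True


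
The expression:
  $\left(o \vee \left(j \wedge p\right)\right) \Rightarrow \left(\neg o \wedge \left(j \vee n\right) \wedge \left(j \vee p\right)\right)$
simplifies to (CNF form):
$\neg o$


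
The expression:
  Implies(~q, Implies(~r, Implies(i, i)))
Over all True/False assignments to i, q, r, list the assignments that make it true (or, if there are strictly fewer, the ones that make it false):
is always true.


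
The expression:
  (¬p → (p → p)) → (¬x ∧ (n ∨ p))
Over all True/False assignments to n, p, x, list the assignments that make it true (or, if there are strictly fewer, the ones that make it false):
is true only for:
  n=False, p=True, x=False;
  n=True, p=False, x=False;
  n=True, p=True, x=False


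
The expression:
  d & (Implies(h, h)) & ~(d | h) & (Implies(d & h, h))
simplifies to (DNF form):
False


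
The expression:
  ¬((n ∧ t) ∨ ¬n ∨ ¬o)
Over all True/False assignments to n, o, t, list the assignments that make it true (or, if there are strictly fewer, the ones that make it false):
is true only for:
  n=True, o=True, t=False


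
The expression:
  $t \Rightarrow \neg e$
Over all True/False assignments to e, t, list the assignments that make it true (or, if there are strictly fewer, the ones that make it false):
is false only for:
  e=True, t=True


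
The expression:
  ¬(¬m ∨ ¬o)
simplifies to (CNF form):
m ∧ o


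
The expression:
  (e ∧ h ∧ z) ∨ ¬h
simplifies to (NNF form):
(e ∧ z) ∨ ¬h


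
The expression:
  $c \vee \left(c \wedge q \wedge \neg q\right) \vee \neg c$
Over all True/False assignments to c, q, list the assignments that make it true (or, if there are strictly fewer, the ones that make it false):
is always true.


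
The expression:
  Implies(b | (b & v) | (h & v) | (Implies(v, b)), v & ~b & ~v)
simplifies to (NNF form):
v & ~b & ~h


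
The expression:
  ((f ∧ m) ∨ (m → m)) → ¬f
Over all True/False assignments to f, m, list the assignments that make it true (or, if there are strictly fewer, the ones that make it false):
is true only for:
  f=False, m=False;
  f=False, m=True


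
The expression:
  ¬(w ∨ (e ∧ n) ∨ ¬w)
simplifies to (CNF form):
False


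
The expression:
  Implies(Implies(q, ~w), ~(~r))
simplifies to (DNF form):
r | (q & w)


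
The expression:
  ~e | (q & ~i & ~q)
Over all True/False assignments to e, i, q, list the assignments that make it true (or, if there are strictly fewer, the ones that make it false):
is true only for:
  e=False, i=False, q=False;
  e=False, i=False, q=True;
  e=False, i=True, q=False;
  e=False, i=True, q=True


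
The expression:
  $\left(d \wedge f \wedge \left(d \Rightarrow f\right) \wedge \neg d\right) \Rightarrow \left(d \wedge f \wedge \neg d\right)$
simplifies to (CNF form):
$\text{True}$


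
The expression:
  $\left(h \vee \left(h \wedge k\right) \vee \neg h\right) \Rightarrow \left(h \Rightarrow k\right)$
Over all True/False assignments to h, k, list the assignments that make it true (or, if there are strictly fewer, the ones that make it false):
is false only for:
  h=True, k=False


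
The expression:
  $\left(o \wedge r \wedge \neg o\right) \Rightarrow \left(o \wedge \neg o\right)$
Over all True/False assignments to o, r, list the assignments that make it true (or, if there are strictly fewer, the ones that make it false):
is always true.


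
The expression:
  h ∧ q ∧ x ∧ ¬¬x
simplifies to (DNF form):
h ∧ q ∧ x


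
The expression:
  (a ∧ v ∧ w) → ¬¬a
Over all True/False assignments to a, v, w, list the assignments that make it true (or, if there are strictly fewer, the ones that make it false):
is always true.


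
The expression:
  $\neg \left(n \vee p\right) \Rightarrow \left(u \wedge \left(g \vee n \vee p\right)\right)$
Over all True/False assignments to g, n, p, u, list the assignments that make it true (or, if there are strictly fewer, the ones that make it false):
is false only for:
  g=False, n=False, p=False, u=False;
  g=False, n=False, p=False, u=True;
  g=True, n=False, p=False, u=False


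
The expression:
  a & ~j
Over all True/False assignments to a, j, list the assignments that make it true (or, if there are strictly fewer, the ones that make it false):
is true only for:
  a=True, j=False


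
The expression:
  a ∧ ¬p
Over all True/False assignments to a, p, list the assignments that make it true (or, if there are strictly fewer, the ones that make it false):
is true only for:
  a=True, p=False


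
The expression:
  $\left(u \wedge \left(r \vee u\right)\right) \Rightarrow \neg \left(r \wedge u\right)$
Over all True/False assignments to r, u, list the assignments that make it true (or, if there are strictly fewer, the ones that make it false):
is false only for:
  r=True, u=True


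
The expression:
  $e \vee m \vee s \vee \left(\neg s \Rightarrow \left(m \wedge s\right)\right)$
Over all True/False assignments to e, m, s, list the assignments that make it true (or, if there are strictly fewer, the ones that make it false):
is false only for:
  e=False, m=False, s=False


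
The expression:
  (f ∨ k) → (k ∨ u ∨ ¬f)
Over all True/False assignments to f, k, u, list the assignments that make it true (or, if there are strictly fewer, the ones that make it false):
is false only for:
  f=True, k=False, u=False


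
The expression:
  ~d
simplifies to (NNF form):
~d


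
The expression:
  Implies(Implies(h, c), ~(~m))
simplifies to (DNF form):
m | (h & ~c)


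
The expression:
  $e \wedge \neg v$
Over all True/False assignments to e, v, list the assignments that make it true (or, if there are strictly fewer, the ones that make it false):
is true only for:
  e=True, v=False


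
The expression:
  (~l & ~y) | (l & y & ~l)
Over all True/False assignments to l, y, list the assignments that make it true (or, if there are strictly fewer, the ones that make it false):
is true only for:
  l=False, y=False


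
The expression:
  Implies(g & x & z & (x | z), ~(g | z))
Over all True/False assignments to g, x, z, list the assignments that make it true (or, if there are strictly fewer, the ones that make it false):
is false only for:
  g=True, x=True, z=True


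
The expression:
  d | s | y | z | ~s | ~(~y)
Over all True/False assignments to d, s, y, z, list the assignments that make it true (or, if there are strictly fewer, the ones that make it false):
is always true.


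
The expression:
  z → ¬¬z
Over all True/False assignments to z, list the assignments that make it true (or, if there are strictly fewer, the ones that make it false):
is always true.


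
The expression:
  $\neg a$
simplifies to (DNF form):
$\neg a$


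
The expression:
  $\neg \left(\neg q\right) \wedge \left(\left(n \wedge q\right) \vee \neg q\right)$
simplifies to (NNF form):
$n \wedge q$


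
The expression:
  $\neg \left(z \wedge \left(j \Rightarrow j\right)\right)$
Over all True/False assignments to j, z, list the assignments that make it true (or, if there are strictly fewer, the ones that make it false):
is true only for:
  j=False, z=False;
  j=True, z=False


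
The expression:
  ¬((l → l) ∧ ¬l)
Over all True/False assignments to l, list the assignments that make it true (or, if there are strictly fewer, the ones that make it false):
is true only for:
  l=True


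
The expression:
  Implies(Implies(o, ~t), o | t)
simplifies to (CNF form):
o | t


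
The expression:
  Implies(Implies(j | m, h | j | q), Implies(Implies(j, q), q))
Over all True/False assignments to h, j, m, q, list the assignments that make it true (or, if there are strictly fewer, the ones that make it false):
is false only for:
  h=False, j=False, m=False, q=False;
  h=True, j=False, m=False, q=False;
  h=True, j=False, m=True, q=False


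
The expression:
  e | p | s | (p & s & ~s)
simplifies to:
e | p | s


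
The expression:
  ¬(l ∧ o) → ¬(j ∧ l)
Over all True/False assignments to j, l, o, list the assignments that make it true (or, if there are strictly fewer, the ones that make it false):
is false only for:
  j=True, l=True, o=False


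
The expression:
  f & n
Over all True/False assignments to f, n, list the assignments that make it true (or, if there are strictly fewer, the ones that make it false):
is true only for:
  f=True, n=True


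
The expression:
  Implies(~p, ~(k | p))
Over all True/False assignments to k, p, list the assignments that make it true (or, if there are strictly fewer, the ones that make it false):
is false only for:
  k=True, p=False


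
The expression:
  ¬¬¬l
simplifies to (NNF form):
¬l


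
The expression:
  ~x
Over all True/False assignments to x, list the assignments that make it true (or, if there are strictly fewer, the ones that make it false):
is true only for:
  x=False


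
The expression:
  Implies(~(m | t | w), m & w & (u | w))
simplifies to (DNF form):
m | t | w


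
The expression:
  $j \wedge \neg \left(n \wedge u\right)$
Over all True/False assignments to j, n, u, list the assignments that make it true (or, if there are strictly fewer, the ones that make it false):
is true only for:
  j=True, n=False, u=False;
  j=True, n=False, u=True;
  j=True, n=True, u=False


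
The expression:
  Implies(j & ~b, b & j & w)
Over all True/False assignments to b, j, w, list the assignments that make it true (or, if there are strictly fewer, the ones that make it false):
is false only for:
  b=False, j=True, w=False;
  b=False, j=True, w=True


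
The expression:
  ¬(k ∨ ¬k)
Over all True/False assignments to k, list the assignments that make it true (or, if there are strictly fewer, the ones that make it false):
is never true.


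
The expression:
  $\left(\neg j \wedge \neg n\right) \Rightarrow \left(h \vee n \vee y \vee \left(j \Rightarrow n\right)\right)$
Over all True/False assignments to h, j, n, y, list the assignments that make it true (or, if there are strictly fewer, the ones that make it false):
is always true.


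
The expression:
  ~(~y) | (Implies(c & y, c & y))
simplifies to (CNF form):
True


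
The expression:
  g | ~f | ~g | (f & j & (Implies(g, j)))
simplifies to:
True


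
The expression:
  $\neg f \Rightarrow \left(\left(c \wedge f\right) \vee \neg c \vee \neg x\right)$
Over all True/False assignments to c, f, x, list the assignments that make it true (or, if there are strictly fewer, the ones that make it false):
is false only for:
  c=True, f=False, x=True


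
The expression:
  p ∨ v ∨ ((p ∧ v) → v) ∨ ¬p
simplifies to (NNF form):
True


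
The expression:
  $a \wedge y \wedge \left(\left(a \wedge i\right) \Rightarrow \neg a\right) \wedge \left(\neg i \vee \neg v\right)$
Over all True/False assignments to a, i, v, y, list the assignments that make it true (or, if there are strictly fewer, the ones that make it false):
is true only for:
  a=True, i=False, v=False, y=True;
  a=True, i=False, v=True, y=True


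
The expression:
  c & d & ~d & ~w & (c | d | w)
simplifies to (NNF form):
False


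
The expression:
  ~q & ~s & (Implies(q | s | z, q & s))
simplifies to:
~q & ~s & ~z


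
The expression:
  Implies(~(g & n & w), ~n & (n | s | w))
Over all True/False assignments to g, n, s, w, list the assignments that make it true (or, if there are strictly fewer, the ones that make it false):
is true only for:
  g=False, n=False, s=False, w=True;
  g=False, n=False, s=True, w=False;
  g=False, n=False, s=True, w=True;
  g=True, n=False, s=False, w=True;
  g=True, n=False, s=True, w=False;
  g=True, n=False, s=True, w=True;
  g=True, n=True, s=False, w=True;
  g=True, n=True, s=True, w=True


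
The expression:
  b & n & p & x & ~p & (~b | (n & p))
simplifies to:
False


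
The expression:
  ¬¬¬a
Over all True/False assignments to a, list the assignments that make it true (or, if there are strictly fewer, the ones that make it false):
is true only for:
  a=False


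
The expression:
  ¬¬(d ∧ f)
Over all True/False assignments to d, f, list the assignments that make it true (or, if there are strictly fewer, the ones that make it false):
is true only for:
  d=True, f=True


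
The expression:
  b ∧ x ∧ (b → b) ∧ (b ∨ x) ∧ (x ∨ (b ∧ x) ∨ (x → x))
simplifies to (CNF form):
b ∧ x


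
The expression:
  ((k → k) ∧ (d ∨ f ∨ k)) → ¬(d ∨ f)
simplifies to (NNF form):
¬d ∧ ¬f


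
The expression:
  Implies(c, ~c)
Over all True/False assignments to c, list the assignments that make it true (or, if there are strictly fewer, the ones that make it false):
is true only for:
  c=False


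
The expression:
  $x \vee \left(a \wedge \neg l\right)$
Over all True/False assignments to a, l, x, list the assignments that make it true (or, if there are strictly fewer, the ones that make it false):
is false only for:
  a=False, l=False, x=False;
  a=False, l=True, x=False;
  a=True, l=True, x=False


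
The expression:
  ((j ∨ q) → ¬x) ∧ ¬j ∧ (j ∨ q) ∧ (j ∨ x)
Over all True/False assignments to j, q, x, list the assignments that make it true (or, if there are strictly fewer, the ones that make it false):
is never true.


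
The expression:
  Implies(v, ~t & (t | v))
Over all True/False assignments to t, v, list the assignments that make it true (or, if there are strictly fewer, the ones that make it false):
is false only for:
  t=True, v=True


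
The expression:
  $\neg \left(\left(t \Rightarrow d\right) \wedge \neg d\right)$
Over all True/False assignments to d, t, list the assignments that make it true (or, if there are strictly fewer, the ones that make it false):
is false only for:
  d=False, t=False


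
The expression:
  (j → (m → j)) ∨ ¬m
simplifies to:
True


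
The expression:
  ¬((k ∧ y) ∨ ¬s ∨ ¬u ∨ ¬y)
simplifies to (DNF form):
s ∧ u ∧ y ∧ ¬k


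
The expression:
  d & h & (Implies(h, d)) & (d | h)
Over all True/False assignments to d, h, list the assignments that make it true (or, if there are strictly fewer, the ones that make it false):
is true only for:
  d=True, h=True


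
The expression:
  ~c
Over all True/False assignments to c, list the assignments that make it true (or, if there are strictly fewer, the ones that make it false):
is true only for:
  c=False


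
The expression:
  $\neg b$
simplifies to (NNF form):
$\neg b$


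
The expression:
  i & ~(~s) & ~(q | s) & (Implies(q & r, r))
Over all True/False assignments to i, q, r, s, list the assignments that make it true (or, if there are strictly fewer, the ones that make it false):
is never true.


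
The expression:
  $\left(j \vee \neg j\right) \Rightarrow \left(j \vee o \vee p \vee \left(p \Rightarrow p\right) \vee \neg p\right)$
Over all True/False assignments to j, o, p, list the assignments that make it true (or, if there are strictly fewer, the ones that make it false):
is always true.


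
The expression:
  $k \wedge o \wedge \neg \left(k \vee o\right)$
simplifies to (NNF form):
$\text{False}$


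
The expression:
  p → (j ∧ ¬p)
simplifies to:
¬p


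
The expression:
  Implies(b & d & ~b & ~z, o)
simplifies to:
True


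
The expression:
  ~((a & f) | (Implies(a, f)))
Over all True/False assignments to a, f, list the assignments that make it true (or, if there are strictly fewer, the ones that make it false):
is true only for:
  a=True, f=False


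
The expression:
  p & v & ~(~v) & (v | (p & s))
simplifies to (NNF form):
p & v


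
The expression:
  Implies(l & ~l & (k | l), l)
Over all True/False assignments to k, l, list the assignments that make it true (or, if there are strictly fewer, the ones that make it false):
is always true.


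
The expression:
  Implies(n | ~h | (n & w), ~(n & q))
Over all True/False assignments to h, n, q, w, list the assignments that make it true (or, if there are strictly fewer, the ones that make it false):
is false only for:
  h=False, n=True, q=True, w=False;
  h=False, n=True, q=True, w=True;
  h=True, n=True, q=True, w=False;
  h=True, n=True, q=True, w=True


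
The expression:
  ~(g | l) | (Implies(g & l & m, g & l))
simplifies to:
True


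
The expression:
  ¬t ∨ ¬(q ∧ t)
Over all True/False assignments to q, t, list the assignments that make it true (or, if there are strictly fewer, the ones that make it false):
is false only for:
  q=True, t=True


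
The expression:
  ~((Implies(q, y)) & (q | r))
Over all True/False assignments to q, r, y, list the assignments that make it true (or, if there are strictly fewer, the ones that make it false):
is true only for:
  q=False, r=False, y=False;
  q=False, r=False, y=True;
  q=True, r=False, y=False;
  q=True, r=True, y=False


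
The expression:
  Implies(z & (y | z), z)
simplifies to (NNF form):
True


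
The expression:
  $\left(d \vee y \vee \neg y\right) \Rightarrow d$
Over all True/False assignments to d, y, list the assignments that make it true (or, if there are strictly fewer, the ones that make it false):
is true only for:
  d=True, y=False;
  d=True, y=True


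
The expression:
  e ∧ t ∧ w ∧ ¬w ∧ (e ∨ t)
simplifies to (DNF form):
False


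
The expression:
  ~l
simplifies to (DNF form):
~l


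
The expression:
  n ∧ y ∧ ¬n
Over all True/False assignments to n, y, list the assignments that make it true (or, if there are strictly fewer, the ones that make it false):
is never true.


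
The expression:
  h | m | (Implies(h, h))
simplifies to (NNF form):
True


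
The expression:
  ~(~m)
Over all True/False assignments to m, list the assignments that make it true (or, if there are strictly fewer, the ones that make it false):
is true only for:
  m=True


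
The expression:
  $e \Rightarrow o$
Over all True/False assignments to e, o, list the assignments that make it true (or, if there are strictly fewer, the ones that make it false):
is false only for:
  e=True, o=False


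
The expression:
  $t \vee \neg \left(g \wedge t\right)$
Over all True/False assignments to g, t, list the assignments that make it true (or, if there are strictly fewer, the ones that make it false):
is always true.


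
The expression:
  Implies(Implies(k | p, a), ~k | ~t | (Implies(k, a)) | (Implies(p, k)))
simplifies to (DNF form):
True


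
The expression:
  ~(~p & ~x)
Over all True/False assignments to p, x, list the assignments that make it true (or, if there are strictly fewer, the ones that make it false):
is false only for:
  p=False, x=False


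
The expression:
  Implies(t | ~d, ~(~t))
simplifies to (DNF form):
d | t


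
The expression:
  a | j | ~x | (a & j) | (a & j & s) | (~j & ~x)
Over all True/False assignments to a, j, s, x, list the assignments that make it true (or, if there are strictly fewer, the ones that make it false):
is false only for:
  a=False, j=False, s=False, x=True;
  a=False, j=False, s=True, x=True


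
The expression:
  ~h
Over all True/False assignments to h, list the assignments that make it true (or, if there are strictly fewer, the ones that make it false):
is true only for:
  h=False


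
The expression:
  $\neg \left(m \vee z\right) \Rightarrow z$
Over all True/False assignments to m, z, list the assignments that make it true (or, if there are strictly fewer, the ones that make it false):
is false only for:
  m=False, z=False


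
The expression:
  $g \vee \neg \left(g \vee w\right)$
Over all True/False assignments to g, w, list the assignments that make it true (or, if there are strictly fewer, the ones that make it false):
is false only for:
  g=False, w=True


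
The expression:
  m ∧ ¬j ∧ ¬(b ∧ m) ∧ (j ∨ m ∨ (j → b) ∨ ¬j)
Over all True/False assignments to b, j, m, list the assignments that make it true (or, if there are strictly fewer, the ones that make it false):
is true only for:
  b=False, j=False, m=True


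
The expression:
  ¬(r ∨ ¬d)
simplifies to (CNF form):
d ∧ ¬r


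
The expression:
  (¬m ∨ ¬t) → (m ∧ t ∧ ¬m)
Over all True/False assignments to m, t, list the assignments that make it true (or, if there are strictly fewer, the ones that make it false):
is true only for:
  m=True, t=True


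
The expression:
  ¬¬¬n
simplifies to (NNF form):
¬n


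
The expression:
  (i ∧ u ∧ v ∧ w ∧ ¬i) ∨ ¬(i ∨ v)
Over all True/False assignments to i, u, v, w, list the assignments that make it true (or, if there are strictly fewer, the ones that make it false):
is true only for:
  i=False, u=False, v=False, w=False;
  i=False, u=False, v=False, w=True;
  i=False, u=True, v=False, w=False;
  i=False, u=True, v=False, w=True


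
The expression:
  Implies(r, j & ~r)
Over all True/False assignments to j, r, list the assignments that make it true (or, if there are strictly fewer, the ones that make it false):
is true only for:
  j=False, r=False;
  j=True, r=False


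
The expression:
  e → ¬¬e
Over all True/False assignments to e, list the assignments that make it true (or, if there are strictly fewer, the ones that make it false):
is always true.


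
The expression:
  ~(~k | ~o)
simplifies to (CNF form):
k & o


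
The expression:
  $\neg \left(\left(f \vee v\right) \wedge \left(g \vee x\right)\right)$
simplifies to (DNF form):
$\left(\neg f \wedge \neg v\right) \vee \left(\neg g \wedge \neg x\right)$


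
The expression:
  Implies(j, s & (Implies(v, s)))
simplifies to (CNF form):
s | ~j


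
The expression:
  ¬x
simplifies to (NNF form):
¬x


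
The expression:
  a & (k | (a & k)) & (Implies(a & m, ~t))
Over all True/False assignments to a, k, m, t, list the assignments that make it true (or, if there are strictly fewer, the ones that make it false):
is true only for:
  a=True, k=True, m=False, t=False;
  a=True, k=True, m=False, t=True;
  a=True, k=True, m=True, t=False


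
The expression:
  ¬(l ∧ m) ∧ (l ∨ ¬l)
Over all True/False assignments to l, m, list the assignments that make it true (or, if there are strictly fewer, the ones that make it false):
is false only for:
  l=True, m=True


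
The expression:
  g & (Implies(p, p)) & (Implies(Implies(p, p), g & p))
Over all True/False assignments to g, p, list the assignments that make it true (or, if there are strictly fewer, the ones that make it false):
is true only for:
  g=True, p=True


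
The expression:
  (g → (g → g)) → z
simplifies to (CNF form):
z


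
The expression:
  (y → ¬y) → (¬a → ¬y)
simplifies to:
True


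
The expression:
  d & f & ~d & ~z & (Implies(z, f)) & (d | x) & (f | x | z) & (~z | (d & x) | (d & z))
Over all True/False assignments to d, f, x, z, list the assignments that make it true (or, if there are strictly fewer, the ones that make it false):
is never true.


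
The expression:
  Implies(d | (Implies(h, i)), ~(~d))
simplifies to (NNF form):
d | (h & ~i)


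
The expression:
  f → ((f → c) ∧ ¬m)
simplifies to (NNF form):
(c ∧ ¬m) ∨ ¬f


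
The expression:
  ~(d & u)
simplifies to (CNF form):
~d | ~u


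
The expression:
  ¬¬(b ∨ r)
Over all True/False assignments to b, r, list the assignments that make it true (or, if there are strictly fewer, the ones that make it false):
is false only for:
  b=False, r=False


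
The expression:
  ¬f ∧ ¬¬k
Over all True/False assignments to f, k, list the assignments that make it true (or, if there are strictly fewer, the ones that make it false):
is true only for:
  f=False, k=True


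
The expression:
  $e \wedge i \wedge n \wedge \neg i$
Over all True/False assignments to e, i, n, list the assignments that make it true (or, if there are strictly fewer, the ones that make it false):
is never true.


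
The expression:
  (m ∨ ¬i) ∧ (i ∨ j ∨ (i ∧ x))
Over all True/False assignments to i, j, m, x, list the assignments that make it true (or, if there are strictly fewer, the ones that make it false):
is true only for:
  i=False, j=True, m=False, x=False;
  i=False, j=True, m=False, x=True;
  i=False, j=True, m=True, x=False;
  i=False, j=True, m=True, x=True;
  i=True, j=False, m=True, x=False;
  i=True, j=False, m=True, x=True;
  i=True, j=True, m=True, x=False;
  i=True, j=True, m=True, x=True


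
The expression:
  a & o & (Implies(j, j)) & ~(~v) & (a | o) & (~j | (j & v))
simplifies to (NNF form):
a & o & v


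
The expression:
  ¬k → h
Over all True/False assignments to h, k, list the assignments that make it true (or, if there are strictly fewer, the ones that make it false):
is false only for:
  h=False, k=False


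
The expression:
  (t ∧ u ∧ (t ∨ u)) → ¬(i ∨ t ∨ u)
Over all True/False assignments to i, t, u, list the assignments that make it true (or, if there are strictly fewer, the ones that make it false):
is false only for:
  i=False, t=True, u=True;
  i=True, t=True, u=True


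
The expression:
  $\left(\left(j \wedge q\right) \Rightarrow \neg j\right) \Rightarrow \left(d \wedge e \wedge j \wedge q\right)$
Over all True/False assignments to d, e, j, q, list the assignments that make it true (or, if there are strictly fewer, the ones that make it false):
is true only for:
  d=False, e=False, j=True, q=True;
  d=False, e=True, j=True, q=True;
  d=True, e=False, j=True, q=True;
  d=True, e=True, j=True, q=True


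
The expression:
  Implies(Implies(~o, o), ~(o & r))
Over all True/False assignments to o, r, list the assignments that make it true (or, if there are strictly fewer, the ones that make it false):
is false only for:
  o=True, r=True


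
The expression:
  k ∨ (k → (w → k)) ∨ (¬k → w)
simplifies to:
True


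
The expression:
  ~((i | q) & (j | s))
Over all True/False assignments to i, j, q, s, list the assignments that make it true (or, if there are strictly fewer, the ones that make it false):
is true only for:
  i=False, j=False, q=False, s=False;
  i=False, j=False, q=False, s=True;
  i=False, j=False, q=True, s=False;
  i=False, j=True, q=False, s=False;
  i=False, j=True, q=False, s=True;
  i=True, j=False, q=False, s=False;
  i=True, j=False, q=True, s=False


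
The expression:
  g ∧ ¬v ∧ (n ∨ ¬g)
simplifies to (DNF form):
g ∧ n ∧ ¬v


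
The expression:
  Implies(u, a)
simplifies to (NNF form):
a | ~u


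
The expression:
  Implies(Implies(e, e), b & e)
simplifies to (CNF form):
b & e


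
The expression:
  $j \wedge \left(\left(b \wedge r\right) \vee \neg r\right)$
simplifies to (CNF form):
$j \wedge \left(b \vee \neg r\right)$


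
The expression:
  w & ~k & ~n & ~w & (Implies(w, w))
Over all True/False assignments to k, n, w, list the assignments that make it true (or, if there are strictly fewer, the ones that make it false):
is never true.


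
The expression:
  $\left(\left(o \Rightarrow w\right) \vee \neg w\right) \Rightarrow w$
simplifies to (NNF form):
$w$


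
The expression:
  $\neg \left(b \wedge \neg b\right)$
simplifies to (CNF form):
$\text{True}$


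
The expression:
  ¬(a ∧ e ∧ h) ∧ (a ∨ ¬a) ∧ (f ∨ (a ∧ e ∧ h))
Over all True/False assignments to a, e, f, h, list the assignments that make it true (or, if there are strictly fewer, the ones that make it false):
is true only for:
  a=False, e=False, f=True, h=False;
  a=False, e=False, f=True, h=True;
  a=False, e=True, f=True, h=False;
  a=False, e=True, f=True, h=True;
  a=True, e=False, f=True, h=False;
  a=True, e=False, f=True, h=True;
  a=True, e=True, f=True, h=False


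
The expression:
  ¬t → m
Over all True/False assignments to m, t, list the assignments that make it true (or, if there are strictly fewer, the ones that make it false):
is false only for:
  m=False, t=False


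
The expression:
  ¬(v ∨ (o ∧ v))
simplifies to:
¬v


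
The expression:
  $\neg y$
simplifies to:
$\neg y$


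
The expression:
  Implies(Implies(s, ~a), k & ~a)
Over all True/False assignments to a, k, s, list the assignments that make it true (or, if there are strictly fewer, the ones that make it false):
is true only for:
  a=False, k=True, s=False;
  a=False, k=True, s=True;
  a=True, k=False, s=True;
  a=True, k=True, s=True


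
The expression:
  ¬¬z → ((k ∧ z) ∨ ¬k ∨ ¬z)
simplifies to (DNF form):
True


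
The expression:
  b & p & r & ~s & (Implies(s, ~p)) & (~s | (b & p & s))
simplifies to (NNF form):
b & p & r & ~s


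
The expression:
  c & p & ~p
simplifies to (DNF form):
False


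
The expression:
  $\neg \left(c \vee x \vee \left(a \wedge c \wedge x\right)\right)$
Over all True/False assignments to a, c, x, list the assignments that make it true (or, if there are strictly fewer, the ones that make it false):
is true only for:
  a=False, c=False, x=False;
  a=True, c=False, x=False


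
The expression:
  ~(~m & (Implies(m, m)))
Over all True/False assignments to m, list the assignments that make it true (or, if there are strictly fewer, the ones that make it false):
is true only for:
  m=True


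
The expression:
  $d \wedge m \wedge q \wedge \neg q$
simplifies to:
$\text{False}$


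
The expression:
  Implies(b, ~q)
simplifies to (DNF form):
~b | ~q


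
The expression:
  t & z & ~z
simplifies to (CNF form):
False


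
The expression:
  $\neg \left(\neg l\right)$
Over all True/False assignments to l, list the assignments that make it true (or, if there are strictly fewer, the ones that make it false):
is true only for:
  l=True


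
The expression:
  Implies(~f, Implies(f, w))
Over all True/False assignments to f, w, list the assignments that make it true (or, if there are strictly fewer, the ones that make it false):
is always true.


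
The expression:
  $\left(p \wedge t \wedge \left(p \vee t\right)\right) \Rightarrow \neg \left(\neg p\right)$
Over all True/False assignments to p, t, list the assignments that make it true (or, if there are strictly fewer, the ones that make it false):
is always true.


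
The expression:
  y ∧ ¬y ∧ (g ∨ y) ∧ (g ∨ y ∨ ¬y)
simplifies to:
False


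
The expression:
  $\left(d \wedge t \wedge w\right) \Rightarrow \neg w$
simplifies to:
$\neg d \vee \neg t \vee \neg w$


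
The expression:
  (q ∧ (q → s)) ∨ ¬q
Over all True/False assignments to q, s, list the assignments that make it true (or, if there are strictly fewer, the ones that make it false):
is false only for:
  q=True, s=False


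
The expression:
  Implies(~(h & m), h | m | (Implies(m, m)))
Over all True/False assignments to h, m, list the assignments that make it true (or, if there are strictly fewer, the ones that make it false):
is always true.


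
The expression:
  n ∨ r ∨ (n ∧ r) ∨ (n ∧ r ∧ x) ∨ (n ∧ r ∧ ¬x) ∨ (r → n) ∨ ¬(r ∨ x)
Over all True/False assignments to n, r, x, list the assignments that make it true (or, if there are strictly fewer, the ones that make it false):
is always true.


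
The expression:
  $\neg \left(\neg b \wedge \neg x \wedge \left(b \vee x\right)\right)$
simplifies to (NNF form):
$\text{True}$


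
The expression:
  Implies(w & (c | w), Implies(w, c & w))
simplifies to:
c | ~w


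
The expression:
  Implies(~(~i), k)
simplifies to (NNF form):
k | ~i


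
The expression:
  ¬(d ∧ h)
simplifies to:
¬d ∨ ¬h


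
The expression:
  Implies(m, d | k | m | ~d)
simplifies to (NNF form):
True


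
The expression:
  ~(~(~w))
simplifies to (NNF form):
~w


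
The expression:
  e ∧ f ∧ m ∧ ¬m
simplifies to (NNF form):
False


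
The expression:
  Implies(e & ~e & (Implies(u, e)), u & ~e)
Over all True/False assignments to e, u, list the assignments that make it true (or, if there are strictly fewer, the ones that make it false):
is always true.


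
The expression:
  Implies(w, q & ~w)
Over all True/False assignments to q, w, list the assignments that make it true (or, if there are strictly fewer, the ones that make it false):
is true only for:
  q=False, w=False;
  q=True, w=False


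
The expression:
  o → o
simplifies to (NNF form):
True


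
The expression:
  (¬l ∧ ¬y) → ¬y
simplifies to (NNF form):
True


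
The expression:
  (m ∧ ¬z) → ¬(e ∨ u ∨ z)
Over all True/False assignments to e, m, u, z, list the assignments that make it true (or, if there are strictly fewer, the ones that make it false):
is false only for:
  e=False, m=True, u=True, z=False;
  e=True, m=True, u=False, z=False;
  e=True, m=True, u=True, z=False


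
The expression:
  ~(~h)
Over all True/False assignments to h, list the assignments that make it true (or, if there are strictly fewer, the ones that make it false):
is true only for:
  h=True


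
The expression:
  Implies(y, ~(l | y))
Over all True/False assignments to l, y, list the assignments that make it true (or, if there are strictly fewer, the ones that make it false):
is true only for:
  l=False, y=False;
  l=True, y=False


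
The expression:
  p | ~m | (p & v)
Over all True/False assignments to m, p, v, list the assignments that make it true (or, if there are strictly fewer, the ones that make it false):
is false only for:
  m=True, p=False, v=False;
  m=True, p=False, v=True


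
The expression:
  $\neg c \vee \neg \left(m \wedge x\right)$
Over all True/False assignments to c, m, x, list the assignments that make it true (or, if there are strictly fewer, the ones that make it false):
is false only for:
  c=True, m=True, x=True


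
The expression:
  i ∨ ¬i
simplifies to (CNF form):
True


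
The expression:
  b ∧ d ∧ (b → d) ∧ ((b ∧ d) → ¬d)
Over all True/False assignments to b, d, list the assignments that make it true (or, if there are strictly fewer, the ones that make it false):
is never true.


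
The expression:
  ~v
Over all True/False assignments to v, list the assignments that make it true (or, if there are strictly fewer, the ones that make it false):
is true only for:
  v=False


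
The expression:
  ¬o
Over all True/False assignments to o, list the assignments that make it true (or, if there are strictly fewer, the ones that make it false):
is true only for:
  o=False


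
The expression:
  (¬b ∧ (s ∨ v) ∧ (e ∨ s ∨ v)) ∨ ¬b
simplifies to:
¬b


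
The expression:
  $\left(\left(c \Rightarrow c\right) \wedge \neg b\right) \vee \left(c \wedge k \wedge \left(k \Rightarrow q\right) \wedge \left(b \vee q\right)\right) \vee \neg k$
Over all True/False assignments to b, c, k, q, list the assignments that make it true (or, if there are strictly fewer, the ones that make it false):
is false only for:
  b=True, c=False, k=True, q=False;
  b=True, c=False, k=True, q=True;
  b=True, c=True, k=True, q=False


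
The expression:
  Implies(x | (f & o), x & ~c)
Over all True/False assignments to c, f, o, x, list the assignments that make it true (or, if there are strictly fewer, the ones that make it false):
is false only for:
  c=False, f=True, o=True, x=False;
  c=True, f=False, o=False, x=True;
  c=True, f=False, o=True, x=True;
  c=True, f=True, o=False, x=True;
  c=True, f=True, o=True, x=False;
  c=True, f=True, o=True, x=True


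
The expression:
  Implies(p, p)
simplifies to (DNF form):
True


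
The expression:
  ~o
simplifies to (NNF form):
~o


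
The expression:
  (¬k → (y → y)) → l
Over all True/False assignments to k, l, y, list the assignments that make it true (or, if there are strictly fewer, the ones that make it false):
is true only for:
  k=False, l=True, y=False;
  k=False, l=True, y=True;
  k=True, l=True, y=False;
  k=True, l=True, y=True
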